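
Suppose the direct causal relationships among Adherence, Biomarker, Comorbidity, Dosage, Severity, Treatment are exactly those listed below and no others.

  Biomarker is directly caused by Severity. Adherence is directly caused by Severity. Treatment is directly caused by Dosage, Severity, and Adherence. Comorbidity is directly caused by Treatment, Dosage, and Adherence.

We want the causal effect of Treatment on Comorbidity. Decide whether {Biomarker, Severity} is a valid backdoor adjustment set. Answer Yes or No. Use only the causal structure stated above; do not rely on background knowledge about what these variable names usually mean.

No

Backdoor paths from Treatment to Comorbidity (paths whose first edge points into Treatment):
  P1: Treatment <- Dosage -> Comorbidity
  P2: Treatment <- Severity -> Adherence -> Comorbidity
  P3: Treatment <- Adherence -> Comorbidity
Condition 1 (no descendant of Treatment in the set): holds — descendants of Treatment are {Comorbidity}; none are in {Biomarker, Severity}.
Condition 2 (every backdoor path blocked by {Biomarker, Severity}):
  P1: open — no interior node is in the conditioning set.
  P2: blocked at fork node Severity ∈ conditioning set.
  P3: open — no interior node is in the conditioning set.
{Biomarker, Severity} does not satisfy the backdoor criterion.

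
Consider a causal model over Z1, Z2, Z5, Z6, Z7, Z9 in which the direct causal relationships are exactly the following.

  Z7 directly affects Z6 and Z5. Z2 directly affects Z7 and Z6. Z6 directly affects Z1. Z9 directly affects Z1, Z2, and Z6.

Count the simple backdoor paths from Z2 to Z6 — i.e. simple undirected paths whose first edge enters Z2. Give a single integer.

2

A backdoor path from Z2 to Z6 is any simple undirected path whose first edge points into Z2 (i.e. leaves Z2 via a parent).
Parents of Z2: {Z9}.
Enumerating:
  P1: Z2 <- Z9 -> Z6
  P2: Z2 <- Z9 -> Z1 <- Z6
That exhausts the simple backdoor paths. Count: 2.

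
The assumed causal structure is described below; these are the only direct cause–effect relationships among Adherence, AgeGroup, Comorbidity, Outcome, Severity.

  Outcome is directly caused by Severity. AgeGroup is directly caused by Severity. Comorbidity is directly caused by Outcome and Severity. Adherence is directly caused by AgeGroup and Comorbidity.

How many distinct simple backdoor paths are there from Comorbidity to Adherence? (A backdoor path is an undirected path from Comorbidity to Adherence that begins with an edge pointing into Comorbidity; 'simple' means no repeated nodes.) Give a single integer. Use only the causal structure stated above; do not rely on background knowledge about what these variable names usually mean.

2

A backdoor path from Comorbidity to Adherence is any simple undirected path whose first edge points into Comorbidity (i.e. leaves Comorbidity via a parent).
Parents of Comorbidity: {Outcome, Severity}.
Enumerating:
  P1: Comorbidity <- Severity -> AgeGroup -> Adherence
  P2: Comorbidity <- Outcome <- Severity -> AgeGroup -> Adherence
That exhausts the simple backdoor paths. Count: 2.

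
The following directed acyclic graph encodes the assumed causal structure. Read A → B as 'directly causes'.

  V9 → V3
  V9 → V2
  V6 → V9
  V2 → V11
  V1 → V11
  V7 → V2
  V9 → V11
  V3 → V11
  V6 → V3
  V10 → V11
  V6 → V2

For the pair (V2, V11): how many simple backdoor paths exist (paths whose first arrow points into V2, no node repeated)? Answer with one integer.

A backdoor path from V2 to V11 is any simple undirected path whose first edge points into V2 (i.e. leaves V2 via a parent).
Parents of V2: {V6, V7, V9}.
Enumerating:
  P1: V2 <- V6 -> V9 -> V3 -> V11
  P2: V2 <- V6 -> V9 -> V11
  P3: V2 <- V6 -> V3 <- V9 -> V11
  P4: V2 <- V6 -> V3 -> V11
  P5: V2 <- V9 <- V6 -> V3 -> V11
  P6: V2 <- V9 -> V3 -> V11
  P7: V2 <- V9 -> V11
That exhausts the simple backdoor paths. Count: 7.

7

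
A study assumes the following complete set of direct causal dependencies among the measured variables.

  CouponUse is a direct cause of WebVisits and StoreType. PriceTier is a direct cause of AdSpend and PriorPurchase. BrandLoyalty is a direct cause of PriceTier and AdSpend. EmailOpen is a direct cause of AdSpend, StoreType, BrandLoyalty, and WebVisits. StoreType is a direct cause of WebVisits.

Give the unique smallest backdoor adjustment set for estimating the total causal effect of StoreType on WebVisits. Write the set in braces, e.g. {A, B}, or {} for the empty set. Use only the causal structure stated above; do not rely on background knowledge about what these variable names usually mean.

{CouponUse, EmailOpen}

Variables eligible for adjustment (non-descendants of StoreType, excluding StoreType and WebVisits): {AdSpend, BrandLoyalty, CouponUse, EmailOpen, PriceTier, PriorPurchase}.
Backdoor paths from StoreType to WebVisits:
  P1: StoreType <- EmailOpen -> WebVisits
  P2: StoreType <- CouponUse -> WebVisits
The empty set is not sufficient: P1 (StoreType <- EmailOpen -> WebVisits) has no collider blocking it and no conditioned non-collider, so it is open.
Try {CouponUse, EmailOpen}:
  P1: blocked at fork node EmailOpen ∈ conditioning set.
  P2: blocked at fork node CouponUse ∈ conditioning set.
{CouponUse, EmailOpen} contains no descendant of StoreType and blocks every backdoor path.
Every element of {CouponUse, EmailOpen} is needed (dropping CouponUse leaves P2 open; dropping EmailOpen leaves P1 open), so no proper subset is valid.
Among all size-2 subsets of the eligible variables, only {CouponUse, EmailOpen} blocks every backdoor path, so it is the unique smallest valid adjustment set.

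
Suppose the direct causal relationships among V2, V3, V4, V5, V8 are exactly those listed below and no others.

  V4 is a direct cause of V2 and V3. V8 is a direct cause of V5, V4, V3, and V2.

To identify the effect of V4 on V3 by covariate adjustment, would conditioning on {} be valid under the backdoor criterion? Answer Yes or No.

Backdoor paths from V4 to V3 (paths whose first edge points into V4):
  P1: V4 <- V8 -> V3
Condition 1 (no descendant of V4 in the set): holds — descendants of V4 are {V2, V3}; none are in {}.
Condition 2 (every backdoor path blocked by {}):
  P1: open — no interior node is in the conditioning set.
{} does not satisfy the backdoor criterion.

No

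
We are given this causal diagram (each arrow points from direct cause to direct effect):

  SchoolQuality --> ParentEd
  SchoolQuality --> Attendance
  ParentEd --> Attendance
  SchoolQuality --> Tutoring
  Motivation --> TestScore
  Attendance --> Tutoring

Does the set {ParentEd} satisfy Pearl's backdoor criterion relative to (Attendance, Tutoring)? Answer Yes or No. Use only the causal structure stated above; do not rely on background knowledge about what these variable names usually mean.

Backdoor paths from Attendance to Tutoring (paths whose first edge points into Attendance):
  P1: Attendance <- SchoolQuality -> Tutoring
  P2: Attendance <- ParentEd <- SchoolQuality -> Tutoring
Condition 1 (no descendant of Attendance in the set): holds — descendants of Attendance are {Tutoring}; none are in {ParentEd}.
Condition 2 (every backdoor path blocked by {ParentEd}):
  P1: open — no interior node is in the conditioning set.
  P2: blocked at chain node ParentEd ∈ conditioning set.
{ParentEd} does not satisfy the backdoor criterion.

No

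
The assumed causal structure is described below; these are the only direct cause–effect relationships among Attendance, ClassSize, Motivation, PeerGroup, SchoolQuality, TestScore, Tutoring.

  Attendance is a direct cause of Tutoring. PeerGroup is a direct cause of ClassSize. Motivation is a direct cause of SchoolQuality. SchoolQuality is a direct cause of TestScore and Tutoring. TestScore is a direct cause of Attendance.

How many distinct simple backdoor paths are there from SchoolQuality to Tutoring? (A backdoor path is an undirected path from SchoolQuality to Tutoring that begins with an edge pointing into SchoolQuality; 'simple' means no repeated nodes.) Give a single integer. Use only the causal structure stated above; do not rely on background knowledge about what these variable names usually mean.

0

A backdoor path from SchoolQuality to Tutoring is any simple undirected path whose first edge points into SchoolQuality (i.e. leaves SchoolQuality via a parent).
Parents of SchoolQuality: {Motivation}.
No simple path from any parent of SchoolQuality reaches Tutoring without revisiting SchoolQuality, so there are no backdoor paths.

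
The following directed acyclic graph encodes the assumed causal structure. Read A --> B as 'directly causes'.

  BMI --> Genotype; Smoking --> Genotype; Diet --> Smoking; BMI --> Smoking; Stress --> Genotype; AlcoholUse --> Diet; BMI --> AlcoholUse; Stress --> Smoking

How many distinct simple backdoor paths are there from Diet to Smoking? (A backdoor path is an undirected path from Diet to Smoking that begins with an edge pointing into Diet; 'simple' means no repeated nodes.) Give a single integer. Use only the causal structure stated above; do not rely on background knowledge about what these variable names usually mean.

3

A backdoor path from Diet to Smoking is any simple undirected path whose first edge points into Diet (i.e. leaves Diet via a parent).
Parents of Diet: {AlcoholUse}.
Enumerating:
  P1: Diet <- AlcoholUse <- BMI -> Smoking
  P2: Diet <- AlcoholUse <- BMI -> Genotype <- Stress -> Smoking
  P3: Diet <- AlcoholUse <- BMI -> Genotype <- Smoking
That exhausts the simple backdoor paths. Count: 3.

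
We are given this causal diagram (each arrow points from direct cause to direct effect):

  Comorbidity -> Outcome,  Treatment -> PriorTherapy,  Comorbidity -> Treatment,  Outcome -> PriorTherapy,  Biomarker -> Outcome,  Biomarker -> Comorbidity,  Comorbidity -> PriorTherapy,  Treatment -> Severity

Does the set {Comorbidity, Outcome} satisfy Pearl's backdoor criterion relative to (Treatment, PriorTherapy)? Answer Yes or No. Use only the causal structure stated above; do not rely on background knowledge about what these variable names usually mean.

Backdoor paths from Treatment to PriorTherapy (paths whose first edge points into Treatment):
  P1: Treatment <- Comorbidity <- Biomarker -> Outcome -> PriorTherapy
  P2: Treatment <- Comorbidity -> Outcome -> PriorTherapy
  P3: Treatment <- Comorbidity -> PriorTherapy
Condition 1 (no descendant of Treatment in the set): holds — descendants of Treatment are {PriorTherapy, Severity}; none are in {Comorbidity, Outcome}.
Condition 2 (every backdoor path blocked by {Comorbidity, Outcome}):
  P1: blocked at chain node Comorbidity ∈ conditioning set.
  P2: blocked at fork node Comorbidity ∈ conditioning set.
  P3: blocked at fork node Comorbidity ∈ conditioning set.
{Comorbidity, Outcome} satisfies the backdoor criterion.

Yes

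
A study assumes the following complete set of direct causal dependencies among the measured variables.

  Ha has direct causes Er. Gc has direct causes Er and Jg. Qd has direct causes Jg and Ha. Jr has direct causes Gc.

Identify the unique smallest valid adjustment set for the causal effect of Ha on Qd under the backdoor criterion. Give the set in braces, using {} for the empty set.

Variables eligible for adjustment (non-descendants of Ha, excluding Ha and Qd): {Er, Gc, Jg, Jr}.
Backdoor paths from Ha to Qd:
  P1: Ha <- Er -> Gc <- Jg -> Qd
Each backdoor path contains an unconditioned collider, so every path is already blocked with the empty conditioning set:
  P1: blocked at collider Gc (neither it nor any descendant is in the conditioning set).
The empty set is therefore the unique smallest valid set.

{}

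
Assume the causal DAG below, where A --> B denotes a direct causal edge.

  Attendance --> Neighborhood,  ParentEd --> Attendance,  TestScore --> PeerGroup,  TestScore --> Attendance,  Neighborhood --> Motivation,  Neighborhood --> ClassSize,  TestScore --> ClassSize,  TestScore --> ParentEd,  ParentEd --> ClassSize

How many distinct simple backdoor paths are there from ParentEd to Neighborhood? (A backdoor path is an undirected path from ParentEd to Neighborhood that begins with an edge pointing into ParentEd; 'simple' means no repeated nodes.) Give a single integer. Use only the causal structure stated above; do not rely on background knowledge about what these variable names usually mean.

2

A backdoor path from ParentEd to Neighborhood is any simple undirected path whose first edge points into ParentEd (i.e. leaves ParentEd via a parent).
Parents of ParentEd: {TestScore}.
Enumerating:
  P1: ParentEd <- TestScore -> Attendance -> Neighborhood
  P2: ParentEd <- TestScore -> ClassSize <- Neighborhood
That exhausts the simple backdoor paths. Count: 2.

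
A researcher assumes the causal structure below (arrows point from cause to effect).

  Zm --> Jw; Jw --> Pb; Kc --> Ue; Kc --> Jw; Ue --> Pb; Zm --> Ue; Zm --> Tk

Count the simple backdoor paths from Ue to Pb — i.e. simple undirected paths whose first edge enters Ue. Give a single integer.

2

A backdoor path from Ue to Pb is any simple undirected path whose first edge points into Ue (i.e. leaves Ue via a parent).
Parents of Ue: {Kc, Zm}.
Enumerating:
  P1: Ue <- Zm -> Jw -> Pb
  P2: Ue <- Kc -> Jw -> Pb
That exhausts the simple backdoor paths. Count: 2.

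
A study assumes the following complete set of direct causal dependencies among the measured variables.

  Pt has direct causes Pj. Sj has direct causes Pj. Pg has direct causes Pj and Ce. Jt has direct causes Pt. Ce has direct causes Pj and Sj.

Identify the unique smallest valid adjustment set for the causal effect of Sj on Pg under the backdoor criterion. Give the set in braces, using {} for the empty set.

Variables eligible for adjustment (non-descendants of Sj, excluding Sj and Pg): {Jt, Pj, Pt}.
Backdoor paths from Sj to Pg:
  P1: Sj <- Pj -> Ce -> Pg
  P2: Sj <- Pj -> Pg
The empty set is not sufficient: P1 (Sj <- Pj -> Ce -> Pg) has no collider blocking it and no conditioned non-collider, so it is open.
Try {Pj}:
  P1: blocked at fork node Pj ∈ conditioning set.
  P2: blocked at fork node Pj ∈ conditioning set.
{Pj} contains no descendant of Sj and blocks every backdoor path.
No other singleton works — e.g. {Pt} leaves P1 open — so {Pj} is the unique smallest valid adjustment set.

{Pj}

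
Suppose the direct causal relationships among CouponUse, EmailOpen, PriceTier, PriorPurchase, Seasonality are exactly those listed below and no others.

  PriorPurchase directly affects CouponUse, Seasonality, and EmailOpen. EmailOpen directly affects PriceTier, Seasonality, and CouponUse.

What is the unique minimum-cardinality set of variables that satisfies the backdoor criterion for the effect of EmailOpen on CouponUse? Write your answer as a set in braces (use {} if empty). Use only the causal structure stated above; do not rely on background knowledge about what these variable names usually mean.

Variables eligible for adjustment (non-descendants of EmailOpen, excluding EmailOpen and CouponUse): {PriorPurchase}.
Backdoor paths from EmailOpen to CouponUse:
  P1: EmailOpen <- PriorPurchase -> CouponUse
The empty set is not sufficient: P1 (EmailOpen <- PriorPurchase -> CouponUse) has no collider blocking it and no conditioned non-collider, so it is open.
Try {PriorPurchase}:
  P1: blocked at fork node PriorPurchase ∈ conditioning set.
{PriorPurchase} contains no descendant of EmailOpen and blocks every backdoor path.
{PriorPurchase} is the unique smallest valid adjustment set.

{PriorPurchase}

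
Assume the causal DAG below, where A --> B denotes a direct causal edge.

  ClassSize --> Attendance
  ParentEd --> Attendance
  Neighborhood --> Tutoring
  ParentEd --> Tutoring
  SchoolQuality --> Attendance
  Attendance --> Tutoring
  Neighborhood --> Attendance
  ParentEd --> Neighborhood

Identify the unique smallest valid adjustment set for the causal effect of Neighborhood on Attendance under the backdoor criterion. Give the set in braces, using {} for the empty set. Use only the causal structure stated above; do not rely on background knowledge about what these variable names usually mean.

Variables eligible for adjustment (non-descendants of Neighborhood, excluding Neighborhood and Attendance): {ClassSize, ParentEd, SchoolQuality}.
Backdoor paths from Neighborhood to Attendance:
  P1: Neighborhood <- ParentEd -> Attendance
  P2: Neighborhood <- ParentEd -> Tutoring <- Attendance
The empty set is not sufficient: P1 (Neighborhood <- ParentEd -> Attendance) has no collider blocking it and no conditioned non-collider, so it is open.
Try {ParentEd}:
  P1: blocked at fork node ParentEd ∈ conditioning set.
  P2: blocked at fork node ParentEd ∈ conditioning set.
{ParentEd} contains no descendant of Neighborhood and blocks every backdoor path.
No other singleton works — e.g. {SchoolQuality} leaves P1 open — so {ParentEd} is the unique smallest valid adjustment set.

{ParentEd}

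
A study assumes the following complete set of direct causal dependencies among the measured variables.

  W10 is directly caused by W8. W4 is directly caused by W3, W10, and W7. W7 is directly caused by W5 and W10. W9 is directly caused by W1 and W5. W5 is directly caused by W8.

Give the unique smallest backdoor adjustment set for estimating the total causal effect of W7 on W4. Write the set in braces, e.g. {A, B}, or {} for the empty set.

{W10}

Variables eligible for adjustment (non-descendants of W7, excluding W7 and W4): {W1, W10, W3, W5, W8, W9}.
Backdoor paths from W7 to W4:
  P1: W7 <- W5 <- W8 -> W10 -> W4
  P2: W7 <- W10 -> W4
The empty set is not sufficient: P1 (W7 <- W5 <- W8 -> W10 -> W4) has no collider blocking it and no conditioned non-collider, so it is open.
Try {W10}:
  P1: blocked at chain node W10 ∈ conditioning set.
  P2: blocked at fork node W10 ∈ conditioning set.
{W10} contains no descendant of W7 and blocks every backdoor path.
No other singleton works — e.g. {W3} leaves P1 open — so {W10} is the unique smallest valid adjustment set.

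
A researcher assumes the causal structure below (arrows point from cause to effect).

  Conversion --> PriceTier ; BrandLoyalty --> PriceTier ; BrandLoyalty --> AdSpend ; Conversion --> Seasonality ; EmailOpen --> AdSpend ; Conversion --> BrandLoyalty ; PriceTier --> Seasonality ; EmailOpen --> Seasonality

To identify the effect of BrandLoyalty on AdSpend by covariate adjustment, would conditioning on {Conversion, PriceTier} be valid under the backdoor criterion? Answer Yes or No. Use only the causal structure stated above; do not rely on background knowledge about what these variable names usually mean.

No

Backdoor paths from BrandLoyalty to AdSpend (paths whose first edge points into BrandLoyalty):
  P1: BrandLoyalty <- Conversion -> PriceTier -> Seasonality <- EmailOpen -> AdSpend
  P2: BrandLoyalty <- Conversion -> Seasonality <- EmailOpen -> AdSpend
Condition 1 (no descendant of BrandLoyalty in the set): FAILS — PriceTier is a descendant of BrandLoyalty.
Condition 2 (every backdoor path blocked by {Conversion, PriceTier}):
  P1: blocked at fork node Conversion ∈ conditioning set.
  P2: blocked at fork node Conversion ∈ conditioning set.
{Conversion, PriceTier} does not satisfy the backdoor criterion.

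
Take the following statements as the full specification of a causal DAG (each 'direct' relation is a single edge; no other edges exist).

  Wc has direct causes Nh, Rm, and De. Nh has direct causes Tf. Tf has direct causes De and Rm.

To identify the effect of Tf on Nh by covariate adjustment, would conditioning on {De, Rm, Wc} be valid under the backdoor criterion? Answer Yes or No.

Backdoor paths from Tf to Nh (paths whose first edge points into Tf):
  P1: Tf <- Rm -> Wc <- Nh
  P2: Tf <- De -> Wc <- Nh
Condition 1 (no descendant of Tf in the set): FAILS — Wc is a descendant of Tf.
Condition 2 (every backdoor path blocked by {De, Rm, Wc}):
  P1: blocked at fork node Rm ∈ conditioning set.
  P2: blocked at fork node De ∈ conditioning set.
{De, Rm, Wc} does not satisfy the backdoor criterion.

No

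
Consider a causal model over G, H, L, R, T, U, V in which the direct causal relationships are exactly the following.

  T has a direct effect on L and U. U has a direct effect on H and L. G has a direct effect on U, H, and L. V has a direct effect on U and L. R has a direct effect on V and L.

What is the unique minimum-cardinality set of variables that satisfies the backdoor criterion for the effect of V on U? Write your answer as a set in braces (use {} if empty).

{}

Variables eligible for adjustment (non-descendants of V, excluding V and U): {G, R, T}.
Backdoor paths from V to U:
  P1: V <- R -> L <- T -> U
  P2: V <- R -> L <- G -> U
  P3: V <- R -> L <- G -> H <- U
  P4: V <- R -> L <- U
Each backdoor path contains an unconditioned collider, so every path is already blocked with the empty conditioning set:
  P1: blocked at collider L (neither it nor any descendant is in the conditioning set).
  P2: blocked at collider L (neither it nor any descendant is in the conditioning set).
  P3: blocked at collider L (neither it nor any descendant is in the conditioning set).
  P4: blocked at collider L (neither it nor any descendant is in the conditioning set).
The empty set is therefore the unique smallest valid set.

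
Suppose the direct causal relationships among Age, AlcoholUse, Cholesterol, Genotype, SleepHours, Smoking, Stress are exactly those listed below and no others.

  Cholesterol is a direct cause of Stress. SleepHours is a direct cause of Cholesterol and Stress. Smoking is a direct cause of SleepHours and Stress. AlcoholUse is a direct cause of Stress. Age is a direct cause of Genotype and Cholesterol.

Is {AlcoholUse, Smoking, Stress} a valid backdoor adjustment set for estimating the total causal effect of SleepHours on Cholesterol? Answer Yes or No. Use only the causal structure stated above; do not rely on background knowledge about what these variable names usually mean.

Backdoor paths from SleepHours to Cholesterol (paths whose first edge points into SleepHours):
  P1: SleepHours <- Smoking -> Stress <- Cholesterol
Condition 1 (no descendant of SleepHours in the set): FAILS — Stress is a descendant of SleepHours.
Condition 2 (every backdoor path blocked by {AlcoholUse, Smoking, Stress}):
  P1: blocked at fork node Smoking ∈ conditioning set.
{AlcoholUse, Smoking, Stress} does not satisfy the backdoor criterion.

No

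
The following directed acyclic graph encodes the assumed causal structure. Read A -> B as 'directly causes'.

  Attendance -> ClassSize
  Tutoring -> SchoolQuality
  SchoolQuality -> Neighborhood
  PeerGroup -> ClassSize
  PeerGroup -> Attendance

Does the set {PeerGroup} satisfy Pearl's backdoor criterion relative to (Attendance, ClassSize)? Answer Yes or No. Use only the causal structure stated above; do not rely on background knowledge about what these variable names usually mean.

Backdoor paths from Attendance to ClassSize (paths whose first edge points into Attendance):
  P1: Attendance <- PeerGroup -> ClassSize
Condition 1 (no descendant of Attendance in the set): holds — descendants of Attendance are {ClassSize}; none are in {PeerGroup}.
Condition 2 (every backdoor path blocked by {PeerGroup}):
  P1: blocked at fork node PeerGroup ∈ conditioning set.
{PeerGroup} satisfies the backdoor criterion.

Yes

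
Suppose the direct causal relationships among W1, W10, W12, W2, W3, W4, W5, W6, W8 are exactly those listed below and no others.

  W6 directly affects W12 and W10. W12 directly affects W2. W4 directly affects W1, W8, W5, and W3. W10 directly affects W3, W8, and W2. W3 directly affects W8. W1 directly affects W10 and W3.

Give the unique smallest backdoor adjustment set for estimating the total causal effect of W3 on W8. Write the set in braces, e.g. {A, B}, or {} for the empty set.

Variables eligible for adjustment (non-descendants of W3, excluding W3 and W8): {W1, W10, W12, W2, W4, W5, W6}.
Backdoor paths from W3 to W8:
  P1: W3 <- W4 -> W1 -> W10 -> W8
  P2: W3 <- W4 -> W8
  P3: W3 <- W1 <- W4 -> W8
  P4: W3 <- W1 -> W10 -> W8
  P5: W3 <- W10 <- W1 <- W4 -> W8
  P6: W3 <- W10 -> W8
The empty set is not sufficient: P1 (W3 <- W4 -> W1 -> W10 -> W8) has no collider blocking it and no conditioned non-collider, so it is open.
Try {W10, W4}:
  P1: blocked at fork node W4 ∈ conditioning set.
  P2: blocked at fork node W4 ∈ conditioning set.
  P3: blocked at fork node W4 ∈ conditioning set.
  P4: blocked at chain node W10 ∈ conditioning set.
  P5: blocked at chain node W10 ∈ conditioning set.
  P6: blocked at fork node W10 ∈ conditioning set.
{W10, W4} contains no descendant of W3 and blocks every backdoor path.
Every element of {W10, W4} is needed (dropping W10 leaves P4 open; dropping W4 leaves P2 open), so no proper subset is valid.
Among all size-2 subsets of the eligible variables, only {W10, W4} blocks every backdoor path, so it is the unique smallest valid adjustment set.

{W10, W4}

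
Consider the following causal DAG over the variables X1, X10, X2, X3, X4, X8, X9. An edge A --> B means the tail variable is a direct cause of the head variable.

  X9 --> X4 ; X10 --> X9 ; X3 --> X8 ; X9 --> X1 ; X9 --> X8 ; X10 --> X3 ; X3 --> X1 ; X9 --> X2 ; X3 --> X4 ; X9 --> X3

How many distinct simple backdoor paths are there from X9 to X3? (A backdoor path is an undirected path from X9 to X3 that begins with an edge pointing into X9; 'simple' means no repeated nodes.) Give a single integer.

A backdoor path from X9 to X3 is any simple undirected path whose first edge points into X9 (i.e. leaves X9 via a parent).
Parents of X9: {X10}.
Enumerating:
  P1: X9 <- X10 -> X3
That exhausts the simple backdoor paths. Count: 1.

1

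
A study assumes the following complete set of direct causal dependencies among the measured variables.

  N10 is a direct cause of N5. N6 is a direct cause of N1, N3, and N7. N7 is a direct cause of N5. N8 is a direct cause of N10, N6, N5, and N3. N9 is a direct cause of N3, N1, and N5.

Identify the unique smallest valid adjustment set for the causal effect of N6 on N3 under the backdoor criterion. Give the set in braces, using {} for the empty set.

Variables eligible for adjustment (non-descendants of N6, excluding N6 and N3): {N10, N8, N9}.
Backdoor paths from N6 to N3:
  P1: N6 <- N8 -> N3
  P2: N6 <- N8 -> N10 -> N5 <- N9 -> N3
  P3: N6 <- N8 -> N5 <- N9 -> N3
The empty set is not sufficient: P1 (N6 <- N8 -> N3) has no collider blocking it and no conditioned non-collider, so it is open.
Try {N8}:
  P1: blocked at fork node N8 ∈ conditioning set.
  P2: blocked at fork node N8 ∈ conditioning set.
  P3: blocked at fork node N8 ∈ conditioning set.
{N8} contains no descendant of N6 and blocks every backdoor path.
No other singleton works — e.g. {N9} leaves P1 open — so {N8} is the unique smallest valid adjustment set.

{N8}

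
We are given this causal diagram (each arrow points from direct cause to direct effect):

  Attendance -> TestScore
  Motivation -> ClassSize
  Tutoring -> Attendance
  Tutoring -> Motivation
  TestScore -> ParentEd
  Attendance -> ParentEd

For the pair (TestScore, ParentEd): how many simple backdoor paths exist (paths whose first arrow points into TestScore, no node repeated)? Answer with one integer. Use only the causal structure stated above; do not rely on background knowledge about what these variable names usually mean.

1

A backdoor path from TestScore to ParentEd is any simple undirected path whose first edge points into TestScore (i.e. leaves TestScore via a parent).
Parents of TestScore: {Attendance}.
Enumerating:
  P1: TestScore <- Attendance -> ParentEd
That exhausts the simple backdoor paths. Count: 1.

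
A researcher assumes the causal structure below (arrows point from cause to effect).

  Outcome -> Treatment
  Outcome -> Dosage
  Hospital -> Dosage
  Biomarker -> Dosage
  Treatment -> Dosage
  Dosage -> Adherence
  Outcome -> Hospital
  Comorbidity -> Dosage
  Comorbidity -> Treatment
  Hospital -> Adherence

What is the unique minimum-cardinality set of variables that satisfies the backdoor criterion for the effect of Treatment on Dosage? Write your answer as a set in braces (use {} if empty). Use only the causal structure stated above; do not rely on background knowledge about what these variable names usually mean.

{Comorbidity, Outcome}

Variables eligible for adjustment (non-descendants of Treatment, excluding Treatment and Dosage): {Biomarker, Comorbidity, Hospital, Outcome}.
Backdoor paths from Treatment to Dosage:
  P1: Treatment <- Outcome -> Hospital -> Dosage
  P2: Treatment <- Outcome -> Hospital -> Adherence <- Dosage
  P3: Treatment <- Outcome -> Dosage
  P4: Treatment <- Comorbidity -> Dosage
The empty set is not sufficient: P1 (Treatment <- Outcome -> Hospital -> Dosage) has no collider blocking it and no conditioned non-collider, so it is open.
Try {Comorbidity, Outcome}:
  P1: blocked at fork node Outcome ∈ conditioning set.
  P2: blocked at fork node Outcome ∈ conditioning set.
  P3: blocked at fork node Outcome ∈ conditioning set.
  P4: blocked at fork node Comorbidity ∈ conditioning set.
{Comorbidity, Outcome} contains no descendant of Treatment and blocks every backdoor path.
Every element of {Comorbidity, Outcome} is needed (dropping Comorbidity leaves P4 open; dropping Outcome leaves P1 open), so no proper subset is valid.
Among all size-2 subsets of the eligible variables, only {Comorbidity, Outcome} blocks every backdoor path, so it is the unique smallest valid adjustment set.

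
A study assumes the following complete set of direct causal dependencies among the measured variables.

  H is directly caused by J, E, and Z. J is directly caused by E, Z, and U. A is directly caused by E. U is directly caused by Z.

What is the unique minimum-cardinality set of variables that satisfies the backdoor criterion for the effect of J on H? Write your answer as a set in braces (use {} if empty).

{E, Z}

Variables eligible for adjustment (non-descendants of J, excluding J and H): {A, E, U, Z}.
Backdoor paths from J to H:
  P1: J <- Z -> H
  P2: J <- U <- Z -> H
  P3: J <- E -> H
The empty set is not sufficient: P1 (J <- Z -> H) has no collider blocking it and no conditioned non-collider, so it is open.
Try {E, Z}:
  P1: blocked at fork node Z ∈ conditioning set.
  P2: blocked at fork node Z ∈ conditioning set.
  P3: blocked at fork node E ∈ conditioning set.
{E, Z} contains no descendant of J and blocks every backdoor path.
Every element of {E, Z} is needed (dropping E leaves P3 open; dropping Z leaves P1 open), so no proper subset is valid.
Among all size-2 subsets of the eligible variables, only {E, Z} blocks every backdoor path, so it is the unique smallest valid adjustment set.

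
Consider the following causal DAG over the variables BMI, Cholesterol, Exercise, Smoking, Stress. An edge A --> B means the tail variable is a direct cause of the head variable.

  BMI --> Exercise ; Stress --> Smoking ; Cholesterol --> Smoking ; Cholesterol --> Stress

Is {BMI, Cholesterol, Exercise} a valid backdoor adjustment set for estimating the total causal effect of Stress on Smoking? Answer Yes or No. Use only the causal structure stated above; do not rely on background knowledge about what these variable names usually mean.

Yes

Backdoor paths from Stress to Smoking (paths whose first edge points into Stress):
  P1: Stress <- Cholesterol -> Smoking
Condition 1 (no descendant of Stress in the set): holds — descendants of Stress are {Smoking}; none are in {BMI, Cholesterol, Exercise}.
Condition 2 (every backdoor path blocked by {BMI, Cholesterol, Exercise}):
  P1: blocked at fork node Cholesterol ∈ conditioning set.
{BMI, Cholesterol, Exercise} satisfies the backdoor criterion.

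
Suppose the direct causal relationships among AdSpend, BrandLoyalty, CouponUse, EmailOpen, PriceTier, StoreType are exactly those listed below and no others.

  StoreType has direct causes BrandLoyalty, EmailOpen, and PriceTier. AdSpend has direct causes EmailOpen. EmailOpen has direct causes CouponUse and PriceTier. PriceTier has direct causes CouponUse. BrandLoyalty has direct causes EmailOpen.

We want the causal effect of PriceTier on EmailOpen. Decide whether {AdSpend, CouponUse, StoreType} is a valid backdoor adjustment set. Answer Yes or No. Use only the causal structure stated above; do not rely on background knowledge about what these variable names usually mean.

No

Backdoor paths from PriceTier to EmailOpen (paths whose first edge points into PriceTier):
  P1: PriceTier <- CouponUse -> EmailOpen
Condition 1 (no descendant of PriceTier in the set): FAILS — AdSpend and StoreType are descendants of PriceTier.
Condition 2 (every backdoor path blocked by {AdSpend, CouponUse, StoreType}):
  P1: blocked at fork node CouponUse ∈ conditioning set.
{AdSpend, CouponUse, StoreType} does not satisfy the backdoor criterion.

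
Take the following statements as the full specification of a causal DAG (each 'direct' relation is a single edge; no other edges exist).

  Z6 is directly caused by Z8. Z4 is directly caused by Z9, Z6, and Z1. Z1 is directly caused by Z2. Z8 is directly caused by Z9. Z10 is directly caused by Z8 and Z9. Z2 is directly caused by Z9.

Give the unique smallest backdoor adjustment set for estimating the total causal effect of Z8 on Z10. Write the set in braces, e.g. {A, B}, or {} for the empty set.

Variables eligible for adjustment (non-descendants of Z8, excluding Z8 and Z10): {Z1, Z2, Z9}.
Backdoor paths from Z8 to Z10:
  P1: Z8 <- Z9 -> Z10
The empty set is not sufficient: P1 (Z8 <- Z9 -> Z10) has no collider blocking it and no conditioned non-collider, so it is open.
Try {Z9}:
  P1: blocked at fork node Z9 ∈ conditioning set.
{Z9} contains no descendant of Z8 and blocks every backdoor path.
No other singleton works — e.g. {Z2} leaves P1 open — so {Z9} is the unique smallest valid adjustment set.

{Z9}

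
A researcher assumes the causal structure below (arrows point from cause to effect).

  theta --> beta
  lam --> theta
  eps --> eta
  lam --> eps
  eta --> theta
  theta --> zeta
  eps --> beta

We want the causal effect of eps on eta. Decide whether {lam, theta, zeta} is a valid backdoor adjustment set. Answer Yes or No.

Backdoor paths from eps to eta (paths whose first edge points into eps):
  P1: eps <- lam -> theta <- eta
Condition 1 (no descendant of eps in the set): FAILS — theta and zeta are descendants of eps.
Condition 2 (every backdoor path blocked by {lam, theta, zeta}):
  P1: blocked at fork node lam ∈ conditioning set.
{lam, theta, zeta} does not satisfy the backdoor criterion.

No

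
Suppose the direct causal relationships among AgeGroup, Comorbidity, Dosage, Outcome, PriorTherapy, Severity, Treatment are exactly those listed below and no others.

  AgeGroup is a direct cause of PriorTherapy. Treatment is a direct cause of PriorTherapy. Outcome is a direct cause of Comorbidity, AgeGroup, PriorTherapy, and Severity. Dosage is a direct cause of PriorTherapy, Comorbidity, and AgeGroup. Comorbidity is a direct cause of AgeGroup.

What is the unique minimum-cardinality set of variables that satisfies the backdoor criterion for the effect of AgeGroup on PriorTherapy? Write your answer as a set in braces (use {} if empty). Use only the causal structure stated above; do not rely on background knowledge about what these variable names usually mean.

{Dosage, Outcome}

Variables eligible for adjustment (non-descendants of AgeGroup, excluding AgeGroup and PriorTherapy): {Comorbidity, Dosage, Outcome, Severity, Treatment}.
Backdoor paths from AgeGroup to PriorTherapy:
  P1: AgeGroup <- Dosage -> Comorbidity <- Outcome -> PriorTherapy
  P2: AgeGroup <- Dosage -> PriorTherapy
  P3: AgeGroup <- Outcome -> Comorbidity <- Dosage -> PriorTherapy
  P4: AgeGroup <- Outcome -> PriorTherapy
  P5: AgeGroup <- Comorbidity <- Dosage -> PriorTherapy
  P6: AgeGroup <- Comorbidity <- Outcome -> PriorTherapy
The empty set is not sufficient: P2 (AgeGroup <- Dosage -> PriorTherapy) has no collider blocking it and no conditioned non-collider, so it is open.
Try {Dosage, Outcome}:
  P1: blocked at fork node Dosage ∈ conditioning set.
  P2: blocked at fork node Dosage ∈ conditioning set.
  P3: blocked at fork node Outcome ∈ conditioning set.
  P4: blocked at fork node Outcome ∈ conditioning set.
  P5: blocked at fork node Dosage ∈ conditioning set.
  P6: blocked at fork node Outcome ∈ conditioning set.
{Dosage, Outcome} contains no descendant of AgeGroup and blocks every backdoor path.
Every element of {Dosage, Outcome} is needed (dropping Dosage leaves P2 open; dropping Outcome leaves P4 open), so no proper subset is valid.
Among all size-2 subsets of the eligible variables, only {Dosage, Outcome} blocks every backdoor path, so it is the unique smallest valid adjustment set.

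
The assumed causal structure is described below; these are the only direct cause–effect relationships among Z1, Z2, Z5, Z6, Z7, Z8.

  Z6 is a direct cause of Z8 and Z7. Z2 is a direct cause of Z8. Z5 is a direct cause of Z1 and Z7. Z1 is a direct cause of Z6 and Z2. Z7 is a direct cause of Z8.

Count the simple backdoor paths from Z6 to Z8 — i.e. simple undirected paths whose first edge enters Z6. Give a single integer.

2

A backdoor path from Z6 to Z8 is any simple undirected path whose first edge points into Z6 (i.e. leaves Z6 via a parent).
Parents of Z6: {Z1}.
Enumerating:
  P1: Z6 <- Z1 <- Z5 -> Z7 -> Z8
  P2: Z6 <- Z1 -> Z2 -> Z8
That exhausts the simple backdoor paths. Count: 2.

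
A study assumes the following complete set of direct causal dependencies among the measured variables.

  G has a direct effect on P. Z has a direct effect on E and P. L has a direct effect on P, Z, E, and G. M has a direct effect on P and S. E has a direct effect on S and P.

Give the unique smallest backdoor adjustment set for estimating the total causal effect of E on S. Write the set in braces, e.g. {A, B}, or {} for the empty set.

{}

Variables eligible for adjustment (non-descendants of E, excluding E and S): {G, L, M, Z}.
Backdoor paths from E to S:
  P1: E <- L -> Z -> P <- M -> S
  P2: E <- L -> G -> P <- M -> S
  P3: E <- L -> P <- M -> S
  P4: E <- Z <- L -> G -> P <- M -> S
  P5: E <- Z <- L -> P <- M -> S
  P6: E <- Z -> P <- M -> S
Each backdoor path contains an unconditioned collider, so every path is already blocked with the empty conditioning set:
  P1: blocked at collider P (neither it nor any descendant is in the conditioning set).
  P2: blocked at collider P (neither it nor any descendant is in the conditioning set).
  P3: blocked at collider P (neither it nor any descendant is in the conditioning set).
  P4: blocked at collider P (neither it nor any descendant is in the conditioning set).
  P5: blocked at collider P (neither it nor any descendant is in the conditioning set).
  P6: blocked at collider P (neither it nor any descendant is in the conditioning set).
The empty set is therefore the unique smallest valid set.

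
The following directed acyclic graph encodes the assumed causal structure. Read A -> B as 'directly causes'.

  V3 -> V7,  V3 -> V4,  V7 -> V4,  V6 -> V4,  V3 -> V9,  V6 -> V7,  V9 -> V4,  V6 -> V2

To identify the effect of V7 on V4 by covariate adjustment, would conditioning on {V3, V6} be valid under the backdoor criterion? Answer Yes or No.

Yes

Backdoor paths from V7 to V4 (paths whose first edge points into V7):
  P1: V7 <- V6 -> V4
  P2: V7 <- V3 -> V9 -> V4
  P3: V7 <- V3 -> V4
Condition 1 (no descendant of V7 in the set): holds — descendants of V7 are {V4}; none are in {V3, V6}.
Condition 2 (every backdoor path blocked by {V3, V6}):
  P1: blocked at fork node V6 ∈ conditioning set.
  P2: blocked at fork node V3 ∈ conditioning set.
  P3: blocked at fork node V3 ∈ conditioning set.
{V3, V6} satisfies the backdoor criterion.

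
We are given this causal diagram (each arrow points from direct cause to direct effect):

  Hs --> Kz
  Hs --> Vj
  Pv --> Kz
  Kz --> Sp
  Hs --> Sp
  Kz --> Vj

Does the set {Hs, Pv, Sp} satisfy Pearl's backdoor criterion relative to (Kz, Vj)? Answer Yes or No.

Backdoor paths from Kz to Vj (paths whose first edge points into Kz):
  P1: Kz <- Hs -> Vj
Condition 1 (no descendant of Kz in the set): FAILS — Sp is a descendant of Kz.
Condition 2 (every backdoor path blocked by {Hs, Pv, Sp}):
  P1: blocked at fork node Hs ∈ conditioning set.
{Hs, Pv, Sp} does not satisfy the backdoor criterion.

No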